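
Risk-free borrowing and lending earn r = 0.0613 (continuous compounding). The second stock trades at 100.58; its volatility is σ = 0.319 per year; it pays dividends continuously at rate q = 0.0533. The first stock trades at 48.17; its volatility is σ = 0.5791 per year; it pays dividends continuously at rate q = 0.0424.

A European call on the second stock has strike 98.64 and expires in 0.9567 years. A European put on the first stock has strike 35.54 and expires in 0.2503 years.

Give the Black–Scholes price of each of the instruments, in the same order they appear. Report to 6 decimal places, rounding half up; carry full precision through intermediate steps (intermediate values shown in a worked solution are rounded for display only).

price(the second stock call K=98.64) = 13.013732
price(the first stock put K=35.54) = 0.862399

[the second stock call K=98.64]
σ√T = 0.319·√0.9567 = 0.312017
d₁ = (ln(S/K) + (r−q+σ²/2)T) / (σ√T) = (ln(100.58/98.64) + (0.0613−0.0533+0.319²/2)·0.9567) / 0.312017 = (0.019477 + 0.056331) / 0.312017 = 0.242959
d₂ = d₁ − σ√T = 0.242959 − 0.312017 = -0.069058
e^{−rT} = 0.943041
e^{−qT} = 0.950286
N(d₁) = 0.595982,  N(d₂) = 0.472472
price = S·e^{−qT}·N(d₁) − K·e^{−rT}·N(d₂) = 56.963793 − 43.950060 = 13.013732
[the first stock put K=35.54]
σ√T = 0.5791·√0.2503 = 0.289724
d₁ = (ln(S/K) + (r−q+σ²/2)T) / (σ√T) = (ln(48.17/35.54) + (0.0613−0.0424+0.5791²/2)·0.2503) / 0.289724 = (0.304078 + 0.046701) / 0.289724 = 1.210734
d₂ = d₁ − σ√T = 1.210734 − 0.289724 = 0.921010
e^{−rT} = 0.984774
e^{−qT} = 0.989443
N(−d₁) = 0.112999,  N(−d₂) = 0.178523
price = K·e^{−rT}·N(−d₂) − S·e^{−qT}·N(−d₁) = 6.248089 − 5.385690 = 0.862399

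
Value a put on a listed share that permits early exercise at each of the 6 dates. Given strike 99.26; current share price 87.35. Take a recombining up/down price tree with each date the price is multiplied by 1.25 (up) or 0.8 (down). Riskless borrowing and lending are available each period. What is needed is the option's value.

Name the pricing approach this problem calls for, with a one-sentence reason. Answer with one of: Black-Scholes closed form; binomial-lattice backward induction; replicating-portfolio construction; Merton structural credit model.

Key observation: early exercise of the strike-99.26 put must be checked at each of the 6 dates (spot 87.35), which forces a node-by-node comparison of intrinsic and continuation value backward from expiry.

framework: binomial-lattice backward induction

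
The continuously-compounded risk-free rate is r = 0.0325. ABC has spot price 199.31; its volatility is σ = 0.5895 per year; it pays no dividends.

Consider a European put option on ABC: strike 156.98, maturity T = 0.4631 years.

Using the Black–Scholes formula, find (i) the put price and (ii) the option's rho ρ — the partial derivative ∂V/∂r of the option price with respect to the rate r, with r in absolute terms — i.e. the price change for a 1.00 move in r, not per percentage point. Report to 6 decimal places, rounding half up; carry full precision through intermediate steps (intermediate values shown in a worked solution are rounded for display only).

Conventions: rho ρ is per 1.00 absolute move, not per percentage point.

price = 11.137846
ρ = -23.835729

σ√T = 0.5895·√0.4631 = 0.401163
d₁ = (ln(S/K) + (r+σ²/2)T) / (σ√T) = (ln(199.31/156.98) + (0.0325+0.5895²/2)·0.4631) / 0.401163 = (0.238743 + 0.095517) / 0.401163 = 0.833226
d₂ = d₁ − σ√T = 0.833226 − 0.401163 = 0.432063
e^{−rT} = 0.985062
N(−d₁) = 0.202359,  N(−d₂) = 0.332848
Put price V = K·e^{−rT}·N(−d₂) − S·N(−d₁) = 51.469940 − 40.332094 = 11.137846
ρ = −K·T·e^{−rT}·N(−d₂) = -23.835729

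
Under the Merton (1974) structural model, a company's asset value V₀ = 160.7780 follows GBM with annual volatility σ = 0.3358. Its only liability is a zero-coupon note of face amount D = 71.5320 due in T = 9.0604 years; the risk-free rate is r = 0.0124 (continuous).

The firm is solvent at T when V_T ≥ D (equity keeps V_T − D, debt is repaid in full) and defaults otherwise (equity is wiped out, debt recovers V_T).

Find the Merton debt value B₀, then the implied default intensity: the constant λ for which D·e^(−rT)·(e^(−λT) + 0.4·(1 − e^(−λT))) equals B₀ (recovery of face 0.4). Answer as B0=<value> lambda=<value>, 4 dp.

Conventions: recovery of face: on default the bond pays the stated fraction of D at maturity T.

With assets at 160.7780 and a single debt payment of 71.5320 at 9.0604 years:
d₁ = [ln(V₀/D) + (r + σ²/2)T] / (σ√T)
   = [ln(160.7780/71.5320) + (0.0124 + 0.5·0.3358²)·9.0604] / (0.3358·√9.0604)
   = [0.809880 + 0.623182] / 1.010775 = 1.417785
d₂ = d₁ − σ√T = 1.417785 − 1.010775 = 0.407010
N(d₁) = 0.921873,  N(d₂) = 0.658000,  e^(−rT) = 0.893732
E₀ = V₀·N(d₁) − D·e^(−rT)·N(d₂)
   = 160.7780·0.921873 − 71.5320·0.893732·0.658000 = 106.150705
B₀ = V₀ − E₀ = 160.7780 − 106.150705 = 54.627295
e^(−λT) = (B₀·e^(rT)/D − 0.4)/(1 − 0.4) = (54.6273·1.118903/71.5320 − 0.4)/0.6 = 0.75746666
λ = −ln(0.75746666)/9.0604 = 0.030658

B0=54.6273 lambda=0.0307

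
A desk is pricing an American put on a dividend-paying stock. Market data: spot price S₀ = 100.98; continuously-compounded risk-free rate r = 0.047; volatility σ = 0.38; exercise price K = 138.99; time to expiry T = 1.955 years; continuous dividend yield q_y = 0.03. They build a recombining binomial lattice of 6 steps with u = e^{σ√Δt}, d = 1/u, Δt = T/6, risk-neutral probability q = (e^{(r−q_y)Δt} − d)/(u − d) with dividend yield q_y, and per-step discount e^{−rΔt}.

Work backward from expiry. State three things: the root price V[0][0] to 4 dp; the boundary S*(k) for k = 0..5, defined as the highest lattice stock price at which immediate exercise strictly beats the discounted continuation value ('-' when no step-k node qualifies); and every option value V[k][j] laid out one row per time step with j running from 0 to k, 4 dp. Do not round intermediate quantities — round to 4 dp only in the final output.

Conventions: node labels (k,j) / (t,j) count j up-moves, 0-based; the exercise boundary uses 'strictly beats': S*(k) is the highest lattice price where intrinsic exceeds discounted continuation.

params: Δt=0.32583 u=1.24223 d=0.80500 q=0.45869 e^(-rΔt)=0.98480
t_6 payoffs: 111.5100 96.5845 73.5522 38.0100 0.0000 0.0000 0.0000
t_5: node(5,0) S=34.1365 payoff=104.8535 vs cont=103.0732 → 104.8535 [stop]  node(5,1) S=52.6776 payoff=86.3124 vs cont=84.7125 → 86.3124 [stop]  node(5,2) S=81.2891 payoff=57.7009 vs cont=56.3794 → 57.7009 [stop]  node(5,3) S=125.4407 payoff=13.5493 vs cont=20.2626 → 20.2626 [wait]  node(5,4) S=193.5731 payoff=0.0000 vs cont=0.0000 → 0.0000 [wait]  node(5,5) S=298.7111 payoff=0.0000 vs cont=0.0000 → 0.0000 [wait]  ⇒ S*(5)=81.2891
t_4: node(4,0) S=42.4055 payoff=96.5845 vs cont=94.8847 → 96.5845 [stop]  node(4,1) S=65.4378 payoff=73.5522 vs cont=72.0764 → 73.5522 [stop]  node(4,2) S=100.9800 payoff=38.0100 vs cont=39.9125 → 39.9125 [wait]  node(4,3) S=155.8267 payoff=0.0000 vs cont=10.8017 → 10.8017 [wait]  node(4,4) S=240.4630 payoff=0.0000 vs cont=0.0000 → 0.0000 [wait]  ⇒ S*(4)=65.4378
t_3: node(3,0) S=52.6776 payoff=86.3124 vs cont=84.7125 → 86.3124 [stop]  node(3,1) S=81.2891 payoff=57.7009 vs cont=57.2387 → 57.7009 [stop]  node(3,2) S=125.4407 payoff=13.5493 vs cont=26.1561 → 26.1561 [wait]  node(3,3) S=193.5731 payoff=0.0000 vs cont=5.7582 → 5.7582 [wait]  ⇒ S*(3)=81.2891
t_2: node(2,0) S=65.4378 payoff=73.5522 vs cont=72.0764 → 73.5522 [stop]  node(2,1) S=100.9800 payoff=38.0100 vs cont=42.5747 → 42.5747 [wait]  node(2,2) S=155.8267 payoff=0.0000 vs cont=16.5445 → 16.5445 [wait]  ⇒ S*(2)=65.4378
t_1: node(1,0) S=81.2891 payoff=57.7009 vs cont=58.4413 → 58.4413 [wait]  node(1,1) S=125.4407 payoff=13.5493 vs cont=30.1694 → 30.1694 [wait]  ⇒ S*(1)=-
t_0: node(0,0) S=100.9800 payoff=38.0100 vs cont=44.7822 → 44.7822 [wait]  ⇒ S*(0)=-

price = 44.7822
boundary = - - 65.4378 81.2891 65.4378 81.2891
tree:
44.7822
58.4413 30.1694
73.5522 42.5747 16.5445
86.3124 57.7009 26.1561 5.7582
96.5845 73.5522 39.9125 10.8017 0.0000
104.8535 86.3124 57.7009 20.2626 0.0000 0.0000
111.5100 96.5845 73.5522 38.0100 0.0000 0.0000 0.0000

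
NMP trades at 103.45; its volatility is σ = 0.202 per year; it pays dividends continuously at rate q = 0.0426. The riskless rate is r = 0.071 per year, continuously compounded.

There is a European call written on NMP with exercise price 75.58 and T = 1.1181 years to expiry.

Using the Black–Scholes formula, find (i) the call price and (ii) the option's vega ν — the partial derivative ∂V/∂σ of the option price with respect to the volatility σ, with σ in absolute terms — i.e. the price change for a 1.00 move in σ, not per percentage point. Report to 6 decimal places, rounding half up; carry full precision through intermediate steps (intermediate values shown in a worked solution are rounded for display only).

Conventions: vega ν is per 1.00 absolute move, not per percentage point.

σ√T = 0.202·√1.1181 = 0.213595
d₁ = (ln(S/K) + (r−q+σ²/2)T) / (σ√T) = (ln(103.45/75.58) + (0.071−0.0426+0.202²/2)·1.1181) / 0.213595 = (0.313897 + 0.054566) / 0.213595 = 1.725048
d₂ = d₁ − σ√T = 1.725048 − 0.213595 = 1.511453
e^{−rT} = 0.923684
e^{−qT} = 0.953486
N(d₁) = 0.957741,  N(d₂) = 0.934663
Call price V = S·e^{−qT}·N(d₁) − K·e^{−rT}·N(d₂) = 94.469691 − 65.250771 = 29.218921
φ(d₁) = (1/√(2π))·e^{−d₁²/2} = 0.090100
ν = S·e^{−qT}·φ(d₁)·√T = 9.397449

price = 29.218921
ν = 9.397449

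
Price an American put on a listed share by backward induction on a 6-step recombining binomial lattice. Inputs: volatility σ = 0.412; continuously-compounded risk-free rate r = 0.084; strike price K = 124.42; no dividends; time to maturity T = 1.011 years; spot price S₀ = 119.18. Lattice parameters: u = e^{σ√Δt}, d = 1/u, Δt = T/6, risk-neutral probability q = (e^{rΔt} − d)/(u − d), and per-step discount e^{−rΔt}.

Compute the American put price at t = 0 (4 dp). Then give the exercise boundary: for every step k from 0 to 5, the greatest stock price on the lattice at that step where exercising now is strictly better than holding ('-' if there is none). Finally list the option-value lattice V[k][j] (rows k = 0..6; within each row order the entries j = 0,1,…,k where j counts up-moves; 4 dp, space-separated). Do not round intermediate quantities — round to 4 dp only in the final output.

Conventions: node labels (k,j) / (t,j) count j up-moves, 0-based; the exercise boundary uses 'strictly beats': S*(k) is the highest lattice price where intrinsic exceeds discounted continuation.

params: Δt=0.16850 u=1.18426 d=0.84441 q=0.49976 e^(-rΔt)=0.98595
t_6 payoffs: 81.2170 63.8287 39.4419 5.2400 0.0000 0.0000 0.0000
t_5: node(5,0) S=51.1637 payoff=73.2563 vs cont=71.5076 → 73.2563 [stop]  node(5,1) S=71.7561 payoff=52.6639 vs cont=50.9153 → 52.6639 [stop]  node(5,2) S=100.6364 payoff=23.7836 vs cont=22.0350 → 23.7836 [stop]  node(5,3) S=141.1405 payoff=0.0000 vs cont=2.5844 → 2.5844 [wait]  node(5,4) S=197.9466 payoff=0.0000 vs cont=0.0000 → 0.0000 [wait]  node(5,5) S=277.6161 payoff=0.0000 vs cont=0.0000 → 0.0000 [wait]  ⇒ S*(5)=100.6364
t_4: node(4,0) S=60.5913 payoff=63.8287 vs cont=62.0801 → 63.8287 [stop]  node(4,1) S=84.9781 payoff=39.4419 vs cont=37.6933 → 39.4419 [stop]  node(4,2) S=119.1800 payoff=5.2400 vs cont=13.0036 → 13.0036 [wait]  node(4,3) S=167.1475 payoff=0.0000 vs cont=1.2746 → 1.2746 [wait]  node(4,4) S=234.4209 payoff=0.0000 vs cont=0.0000 → 0.0000 [wait]  ⇒ S*(4)=84.9781
t_3: node(3,0) S=71.7561 payoff=52.6639 vs cont=50.9153 → 52.6639 [stop]  node(3,1) S=100.6364 payoff=23.7836 vs cont=25.8604 → 25.8604 [wait]  node(3,2) S=141.1405 payoff=0.0000 vs cont=7.0415 → 7.0415 [wait]  node(3,3) S=197.9466 payoff=0.0000 vs cont=0.6287 → 0.6287 [wait]  ⇒ S*(3)=71.7561
t_2: node(2,0) S=84.9781 payoff=39.4419 vs cont=38.7166 → 39.4419 [stop]  node(2,1) S=119.1800 payoff=5.2400 vs cont=16.2242 → 16.2242 [wait]  node(2,2) S=167.1475 payoff=0.0000 vs cont=3.7827 → 3.7827 [wait]  ⇒ S*(2)=84.9781
t_1: node(1,0) S=100.6364 payoff=23.7836 vs cont=27.4473 → 27.4473 [wait]  node(1,1) S=141.1405 payoff=0.0000 vs cont=9.8657 → 9.8657 [wait]  ⇒ S*(1)=-
t_0: node(0,0) S=119.1800 payoff=5.2400 vs cont=18.3984 → 18.3984 [wait]  ⇒ S*(0)=-

price = 18.3984
boundary = - - 84.9781 71.7561 84.9781 100.6364
tree:
18.3984
27.4473 9.8657
39.4419 16.2242 3.7827
52.6639 25.8604 7.0415 0.6287
63.8287 39.4419 13.0036 1.2746 0.0000
73.2563 52.6639 23.7836 2.5844 0.0000 0.0000
81.2170 63.8287 39.4419 5.2400 0.0000 0.0000 0.0000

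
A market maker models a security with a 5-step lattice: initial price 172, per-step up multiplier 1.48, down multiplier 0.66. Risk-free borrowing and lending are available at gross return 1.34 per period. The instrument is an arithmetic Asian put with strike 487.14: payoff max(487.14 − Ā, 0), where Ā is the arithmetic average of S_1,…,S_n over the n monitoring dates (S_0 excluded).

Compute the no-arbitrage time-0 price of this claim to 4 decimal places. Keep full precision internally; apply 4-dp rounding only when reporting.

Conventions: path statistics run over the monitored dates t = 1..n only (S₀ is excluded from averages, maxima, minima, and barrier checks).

No-arbitrage gives p* = (R−d)/(u−d) = 0.8293: enumerate every path, weight its payoff by its p*-probability, and discount by R^5.
Enumerate all 2^5 = 32 price paths (U = up ×1.48, D = down ×0.66); each path with k up-moves has probability p*^k·(1−p*)^(5−k).
DDDDD: Ā=58.4138, payoff=428.7262, prob=0.000145
UDDDD: Ā=130.9886, payoff=356.1514, prob=0.000705
DUDDD: Ā=102.7806, payoff=384.3594, prob=0.000705
UUDDD: Ā=230.4777, payoff=256.6623, prob=0.003422
DDUDD: Ā=84.1633, payoff=402.9767, prob=0.000705
UDUDD: Ā=188.7299, payoff=298.4101, prob=0.003422
DUUDD: Ā=160.5219, payoff=326.6181, prob=0.003422
UUUDD: Ā=359.9581, payoff=127.1819, prob=0.016623
DDDUD: Ā=71.8759, payoff=415.2641, prob=0.000705
UDDUD: Ā=161.1763, payoff=325.9637, prob=0.003422
DUDUD: Ā=132.9683, payoff=354.1717, prob=0.003422
UUDUD: Ā=298.1713, payoff=188.9687, prob=0.016623
DDUUD: Ā=114.3510, payoff=372.7890, prob=0.003422
UDUUD: Ā=256.4235, payoff=230.7165, prob=0.016623
DUUUD: Ā=228.2155, payoff=258.9245, prob=0.016623
UUUUD: Ā=511.7560, payoff=0.0000, prob=0.080741
DDDDU: Ā=63.7662, payoff=423.3738, prob=0.000705
UDDDU: Ā=142.9909, payoff=344.1491, prob=0.003422
DUDDU: Ā=114.7829, payoff=372.3571, prob=0.003422
UUDDU: Ā=257.3920, payoff=229.7480, prob=0.016623
DDUDU: Ā=96.1657, payoff=390.9743, prob=0.003422
UDUDU: Ā=215.6442, payoff=271.4958, prob=0.016623
DUUDU: Ā=187.4362, payoff=299.7038, prob=0.016623
UUUDU: Ā=420.3115, payoff=66.8285, prob=0.080741
DDDUU: Ā=83.8783, payoff=403.2617, prob=0.003422
UDDUU: Ā=188.0906, payoff=299.0494, prob=0.016623
DUDUU: Ā=159.8826, payoff=327.2574, prob=0.016623
UUDUU: Ā=358.5247, payoff=128.6153, prob=0.080741
DDUUU: Ā=141.2653, payoff=345.8747, prob=0.016623
UDUUU: Ā=316.7768, payoff=170.3632, prob=0.080741
DUUUU: Ā=288.5688, payoff=198.5712, prob=0.080741
UUUUU: Ā=647.0938, payoff=0.0000, prob=0.392171
Price = Σ prob·payoff / R^5 = 101.688563 / 4.320400 = 23.5368

price = 23.5368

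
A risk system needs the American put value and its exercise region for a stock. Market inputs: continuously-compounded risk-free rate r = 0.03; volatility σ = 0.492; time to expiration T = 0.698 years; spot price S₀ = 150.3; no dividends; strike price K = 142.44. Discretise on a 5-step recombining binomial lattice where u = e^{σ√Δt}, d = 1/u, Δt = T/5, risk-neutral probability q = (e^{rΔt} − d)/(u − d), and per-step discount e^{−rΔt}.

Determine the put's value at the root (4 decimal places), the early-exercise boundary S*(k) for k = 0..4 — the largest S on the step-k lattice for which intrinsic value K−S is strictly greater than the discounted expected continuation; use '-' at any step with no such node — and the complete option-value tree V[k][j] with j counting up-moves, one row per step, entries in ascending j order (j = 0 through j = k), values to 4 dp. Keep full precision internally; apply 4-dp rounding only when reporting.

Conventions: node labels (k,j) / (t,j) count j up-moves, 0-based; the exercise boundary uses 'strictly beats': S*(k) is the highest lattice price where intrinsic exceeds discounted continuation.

params: Δt=0.13960 u=1.20181 d=0.83208 q=0.46552 e^(-rΔt)=0.99582
t_5 payoffs: 82.4906 55.8526 17.3783 0.0000 0.0000 0.0000
t_4: node(4,0) S=72.0477 payoff=70.3923 vs cont=69.7971 → 70.3923 [stop]  node(4,1) S=104.0613 payoff=38.3787 vs cont=37.7834 → 38.3787 [stop]  node(4,2) S=150.3000 payoff=0.0000 vs cont=9.2495 → 9.2495 [wait]  node(4,3) S=217.0844 payoff=0.0000 vs cont=0.0000 → 0.0000 [wait]  node(4,4) S=313.5437 payoff=0.0000 vs cont=0.0000 → 0.0000 [wait]  ⇒ S*(4)=104.0613
t_3: node(3,0) S=86.5874 payoff=55.8526 vs cont=55.2573 → 55.8526 [stop]  node(3,1) S=125.0617 payoff=17.3783 vs cont=24.7146 → 24.7146 [wait]  node(3,2) S=180.6316 payoff=0.0000 vs cont=4.9230 → 4.9230 [wait]  node(3,3) S=260.8935 payoff=0.0000 vs cont=0.0000 → 0.0000 [wait]  ⇒ S*(3)=86.5874
t_2: node(2,0) S=104.0613 payoff=38.3787 vs cont=41.1843 → 41.1843 [wait]  node(2,1) S=150.3000 payoff=0.0000 vs cont=15.4364 → 15.4364 [wait]  node(2,2) S=217.0844 payoff=0.0000 vs cont=2.6202 → 2.6202 [wait]  ⇒ S*(2)=-
t_1: node(1,0) S=125.0617 payoff=17.3783 vs cont=29.0760 → 29.0760 [wait]  node(1,1) S=180.6316 payoff=0.0000 vs cont=9.4306 → 9.4306 [wait]  ⇒ S*(1)=-
t_0: node(0,0) S=150.3000 payoff=0.0000 vs cont=19.8473 → 19.8473 [wait]  ⇒ S*(0)=-

price = 19.8473
boundary = - - - 86.5874 104.0613
tree:
19.8473
29.0760 9.4306
41.1843 15.4364 2.6202
55.8526 24.7146 4.9230 0.0000
70.3923 38.3787 9.2495 0.0000 0.0000
82.4906 55.8526 17.3783 0.0000 0.0000 0.0000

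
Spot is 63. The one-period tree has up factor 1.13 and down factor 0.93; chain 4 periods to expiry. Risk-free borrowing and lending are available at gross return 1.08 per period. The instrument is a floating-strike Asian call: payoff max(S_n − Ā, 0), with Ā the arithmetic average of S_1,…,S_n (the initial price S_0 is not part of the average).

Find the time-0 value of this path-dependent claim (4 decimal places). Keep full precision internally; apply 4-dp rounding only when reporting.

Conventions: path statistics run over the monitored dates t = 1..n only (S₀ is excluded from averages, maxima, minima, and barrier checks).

price = 6.9098

Under the martingale measure an up-move has probability p* = 0.7500; value the claim as the probability-weighted average of per-path payoffs, discounted 4 periods at R = 1.08.
Enumerate all 2^4 = 16 price paths (U = up ×1.13, D = down ×0.93); each path with k up-moves has probability p*^k·(1−p*)^(4−k).
DDDD: Ā=52.7201, payoff=0.0000, prob=0.003906
UDDD: Ā=64.0578, payoff=0.0000, prob=0.011719
DUDD: Ā=60.9078, payoff=0.0000, prob=0.011719
UUDD: Ā=74.0062, payoff=0.0000, prob=0.035156
DDUD: Ā=57.9783, payoff=0.0000, prob=0.011719
UDUD: Ā=70.4467, payoff=0.0000, prob=0.035156
DUUD: Ā=67.2967, payoff=2.2799, prob=0.035156
UUUD: Ā=81.7691, payoff=2.7702, prob=0.105469
DDDU: Ā=55.2538, payoff=2.0083, prob=0.011719
UDDU: Ā=67.1364, payoff=2.4402, prob=0.035156
DUDU: Ā=63.9864, payoff=5.5902, prob=0.035156
UUDU: Ā=77.7469, payoff=6.7924, prob=0.105469
DDUU: Ā=61.0569, payoff=8.5197, prob=0.035156
UDUU: Ā=74.1874, payoff=10.3519, prob=0.105469
DUUU: Ā=71.0374, payoff=13.5019, prob=0.105469
UUUU: Ā=86.3143, payoff=16.4056, prob=0.316406
Price = Σ prob·payoff / R^4 = 9.400754 / 1.360489 = 6.9098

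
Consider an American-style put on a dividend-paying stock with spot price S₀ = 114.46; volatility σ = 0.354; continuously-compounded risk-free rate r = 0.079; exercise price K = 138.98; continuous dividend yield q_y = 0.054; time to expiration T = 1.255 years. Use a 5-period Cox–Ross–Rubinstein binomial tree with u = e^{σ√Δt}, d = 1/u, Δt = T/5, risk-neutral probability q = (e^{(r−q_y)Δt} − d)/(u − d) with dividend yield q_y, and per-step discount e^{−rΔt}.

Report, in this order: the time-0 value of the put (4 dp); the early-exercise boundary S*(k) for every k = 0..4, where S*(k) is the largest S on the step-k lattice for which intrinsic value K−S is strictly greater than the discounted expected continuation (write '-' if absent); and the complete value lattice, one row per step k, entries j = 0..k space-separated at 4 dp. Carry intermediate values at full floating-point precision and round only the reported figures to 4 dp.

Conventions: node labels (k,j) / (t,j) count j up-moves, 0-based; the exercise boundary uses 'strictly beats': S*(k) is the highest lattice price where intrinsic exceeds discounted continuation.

Δt=0.25100, u=1.19405, d=0.83748, q=0.47343, disc=e^(-rΔt)=0.98037
k=5 terminal: V=max(K-S,0) → 91.8242 71.7470 43.1216 2.3087 0.0000 0.0000
k=4: j=0 S=56.3065 intr=82.6735 cont=80.7028 V=82.6735[EX]; j=1 S=80.2798 intr=58.7002 cont=57.0523 V=58.7002[EX]; j=2 S=114.4600 intr=24.5200 cont=23.3322 V=24.5200[EX]; j=3 S=163.1929 intr=0.0000 cont=1.1918 V=1.1918[hold]; j=4 S=232.6744 intr=0.0000 cont=0.0000 V=0.0000[hold]  S*(4)=114.4600
k=3: j=0 S=67.2330 intr=71.7470 cont=69.9234 V=71.7470[EX]; j=1 S=95.8584 intr=43.1216 cont=41.6834 V=43.1216[EX]; j=2 S=136.6713 intr=2.3087 cont=13.2111 V=13.2111[hold]; j=3 S=194.8610 intr=0.0000 cont=0.6152 V=0.6152[hold]  S*(3)=95.8584
k=2: j=0 S=80.2798 intr=58.7002 cont=57.0523 V=58.7002[EX]; j=1 S=114.4600 intr=24.5200 cont=28.3925 V=28.3925[hold]; j=2 S=163.1929 intr=0.0000 cont=7.1055 V=7.1055[hold]  S*(2)=80.2798
k=1: j=0 S=95.8584 intr=43.1216 cont=43.4808 V=43.4808[hold]; j=1 S=136.6713 intr=2.3087 cont=17.9550 V=17.9550[hold]  S*(1)=-
k=0: j=0 S=114.4600 intr=24.5200 cont=30.7797 V=30.7797[hold]  S*(0)=-

price = 30.7797
boundary = - - 80.2798 95.8584 114.4600
tree:
30.7797
43.4808 17.9550
58.7002 28.3925 7.1055
71.7470 43.1216 13.2111 0.6152
82.6735 58.7002 24.5200 1.1918 0.0000
91.8242 71.7470 43.1216 2.3087 0.0000 0.0000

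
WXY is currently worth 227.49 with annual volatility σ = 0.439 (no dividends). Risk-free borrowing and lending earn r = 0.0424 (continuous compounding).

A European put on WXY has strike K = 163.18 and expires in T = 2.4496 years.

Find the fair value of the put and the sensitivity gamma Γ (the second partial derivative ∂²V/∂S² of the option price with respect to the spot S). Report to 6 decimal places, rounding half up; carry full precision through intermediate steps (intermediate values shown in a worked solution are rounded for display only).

σ√T = 0.439·√2.4496 = 0.687088
d₁ = (ln(S/K) + (r+σ²/2)T) / (σ√T) = (ln(227.49/163.18) + (0.0424+0.439²/2)·2.4496) / 0.687088 = (0.332252 + 0.339908) / 0.687088 = 0.978274
d₂ = d₁ − σ√T = 0.978274 − 0.687088 = 0.291187
e^{−rT} = 0.901349
N(−d₁) = 0.163969,  N(−d₂) = 0.385454
Put price V = K·e^{−rT}·N(−d₂) − S·N(−d₁) = 56.693419 − 37.301386 = 19.392033
φ(d₁) = (1/√(2π))·e^{−d₁²/2} = 0.247227
Γ = φ(d₁) / (S·σ·√T) = 0.001582

price = 19.392033
Γ = 0.001582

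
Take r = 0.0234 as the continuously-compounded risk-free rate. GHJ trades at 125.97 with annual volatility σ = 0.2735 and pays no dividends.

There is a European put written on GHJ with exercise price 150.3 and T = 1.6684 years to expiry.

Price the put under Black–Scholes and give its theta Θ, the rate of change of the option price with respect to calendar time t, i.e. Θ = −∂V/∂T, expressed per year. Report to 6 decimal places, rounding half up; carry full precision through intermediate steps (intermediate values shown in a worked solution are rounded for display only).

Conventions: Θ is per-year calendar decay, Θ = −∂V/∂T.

price = 29.653555
Θ = -2.785473

σ√T = 0.2735·√1.6684 = 0.353271
d₁ = (ln(S/K) + (r+σ²/2)T) / (σ√T) = (ln(125.97/150.3) + (0.0234+0.2735²/2)·1.6684) / 0.353271 = (-0.176590 + 0.101441) / 0.353271 = -0.212723
d₂ = d₁ − σ√T = -0.212723 − 0.353271 = -0.565994
e^{−rT} = 0.961712
N(−d₁) = 0.584229,  N(−d₂) = 0.714301
Put price V = K·e^{−rT}·N(−d₂) − S·N(−d₁) = 103.248838 − 73.595283 = 29.653555
φ(d₁) = (1/√(2π))·e^{−d₁²/2} = 0.390017
Θ = −S·φ(d₁)·σ/(2√T) + r·K·e^{−rT}·N(−d₂) = −5.201496 + 2.416023 = -2.785473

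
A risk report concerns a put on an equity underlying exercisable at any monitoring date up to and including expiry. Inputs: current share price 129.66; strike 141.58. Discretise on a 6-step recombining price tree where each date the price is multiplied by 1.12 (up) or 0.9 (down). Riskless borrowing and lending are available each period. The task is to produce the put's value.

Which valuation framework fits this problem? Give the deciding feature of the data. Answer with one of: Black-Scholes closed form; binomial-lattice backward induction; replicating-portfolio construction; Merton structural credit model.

Key observation: early exercise of the strike-141.58 put must be checked at each of the 6 dates (spot 129.66), which forces a node-by-node comparison of intrinsic and continuation value backward from expiry.

framework: binomial-lattice backward induction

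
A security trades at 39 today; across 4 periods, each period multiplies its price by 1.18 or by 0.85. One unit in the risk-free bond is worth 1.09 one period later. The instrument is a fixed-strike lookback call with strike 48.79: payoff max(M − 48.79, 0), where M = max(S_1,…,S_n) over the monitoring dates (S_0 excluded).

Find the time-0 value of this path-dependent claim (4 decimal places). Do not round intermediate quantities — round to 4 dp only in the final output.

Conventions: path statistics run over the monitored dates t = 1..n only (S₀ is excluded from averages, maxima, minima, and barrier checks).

Under the martingale measure an up-move has probability p* = 0.7273; value the claim as the probability-weighted average of per-path payoffs, discounted 4 periods at R = 1.09.
Enumerate all 2^4 = 16 price paths (U = up ×1.18, D = down ×0.85); each path with k up-moves has probability p*^k·(1−p*)^(4−k).
DDDD: M=33.1500, payoff=0.0000, prob=0.005532
UDDD: M=46.0200, payoff=0.0000, prob=0.014753
DUDD: M=39.1170, payoff=0.0000, prob=0.014753
UUDD: M=54.3036, payoff=5.5136, prob=0.039342
DDUD: M=33.2495, payoff=0.0000, prob=0.014753
UDUD: M=46.1581, payoff=0.0000, prob=0.039342
DUUD: M=46.1581, payoff=0.0000, prob=0.039342
UUUD: M=64.0782, payoff=15.2882, prob=0.104911
DDDU: M=33.1500, payoff=0.0000, prob=0.014753
UDDU: M=46.0200, payoff=0.0000, prob=0.039342
DUDU: M=39.2344, payoff=0.0000, prob=0.039342
UUDU: M=54.4665, payoff=5.6765, prob=0.104911
DDUU: M=39.2344, payoff=0.0000, prob=0.039342
UDUU: M=54.4665, payoff=5.6765, prob=0.104911
DUUU: M=54.4665, payoff=5.6765, prob=0.104911
UUUU: M=75.6123, payoff=26.8223, prob=0.279762
Price = Σ prob·payoff / R^4 = 11.111278 / 1.411582 = 7.8715

price = 7.8715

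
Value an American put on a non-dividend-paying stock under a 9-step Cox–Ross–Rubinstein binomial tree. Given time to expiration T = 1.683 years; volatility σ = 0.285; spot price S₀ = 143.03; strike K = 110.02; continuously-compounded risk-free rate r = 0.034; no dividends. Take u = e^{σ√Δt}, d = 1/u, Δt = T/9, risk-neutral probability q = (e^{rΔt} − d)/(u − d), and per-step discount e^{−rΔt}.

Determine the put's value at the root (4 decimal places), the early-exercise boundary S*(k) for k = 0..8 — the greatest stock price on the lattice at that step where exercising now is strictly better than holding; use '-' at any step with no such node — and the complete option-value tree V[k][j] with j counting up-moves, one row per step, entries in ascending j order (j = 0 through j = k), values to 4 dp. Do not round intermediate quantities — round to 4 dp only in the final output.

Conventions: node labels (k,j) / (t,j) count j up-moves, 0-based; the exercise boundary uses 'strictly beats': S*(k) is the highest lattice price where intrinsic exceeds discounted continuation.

price = 5.2490
boundary = - - - - - 77.2336 68.2782 77.2336 87.3636
tree:
5.2490
8.0120 2.4983
11.9410 4.1076 0.8890
17.3070 6.6212 1.5965 0.1787
24.2783 10.4190 2.8326 0.3561 0.0000
32.7864 15.9126 4.9495 0.7098 0.0000 0.0000
41.7418 23.4024 8.4776 1.4146 0.0000 0.0000 0.0000
49.6588 32.7864 14.1319 2.8192 0.0000 0.0000 0.0000 0.0000
56.6578 41.7418 22.6564 5.6186 0.0000 0.0000 0.0000 0.0000 0.0000
62.8453 49.6588 32.7864 11.1978 0.0000 0.0000 0.0000 0.0000 0.0000 0.0000

params: Δt=0.18700 u=1.13116 d=0.88405 q=0.49504 e^(-rΔt)=0.99366
t_9 payoffs: 62.8453 49.6588 32.7864 11.1978 0.0000 0.0000 0.0000 0.0000 0.0000 0.0000
t_8: node(8,0) S=53.3622 payoff=56.6578 vs cont=55.9605 → 56.6578 [stop]  node(8,1) S=68.2782 payoff=41.7418 vs cont=41.0445 → 41.7418 [stop]  node(8,2) S=87.3636 payoff=22.6564 vs cont=21.9591 → 22.6564 [stop]  node(8,3) S=111.7838 payoff=0.0000 vs cont=5.6186 → 5.6186 [wait]  node(8,4) S=143.0300 payoff=0.0000 vs cont=0.0000 → 0.0000 [wait]  node(8,5) S=183.0103 payoff=0.0000 vs cont=0.0000 → 0.0000 [wait]  node(8,6) S=234.1660 payoff=0.0000 vs cont=0.0000 → 0.0000 [wait]  node(8,7) S=299.6210 payoff=0.0000 vs cont=0.0000 → 0.0000 [wait]  node(8,8) S=383.3721 payoff=0.0000 vs cont=0.0000 → 0.0000 [wait]  ⇒ S*(8)=87.3636
t_7: node(7,0) S=60.3612 payoff=49.6588 vs cont=48.9615 → 49.6588 [stop]  node(7,1) S=77.2336 payoff=32.7864 vs cont=32.0891 → 32.7864 [stop]  node(7,2) S=98.8222 payoff=11.1978 vs cont=14.1319 → 14.1319 [wait]  node(7,3) S=126.4454 payoff=0.0000 vs cont=2.8192 → 2.8192 [wait]  node(7,4) S=161.7899 payoff=0.0000 vs cont=0.0000 → 0.0000 [wait]  node(7,5) S=207.0140 payoff=0.0000 vs cont=0.0000 → 0.0000 [wait]  node(7,6) S=264.8793 payoff=0.0000 vs cont=0.0000 → 0.0000 [wait]  node(7,7) S=338.9193 payoff=0.0000 vs cont=0.0000 → 0.0000 [wait]  ⇒ S*(7)=77.2336
t_6: node(6,0) S=68.2782 payoff=41.7418 vs cont=41.0445 → 41.7418 [stop]  node(6,1) S=87.3636 payoff=22.6564 vs cont=23.4024 → 23.4024 [wait]  node(6,2) S=111.7838 payoff=0.0000 vs cont=8.4776 → 8.4776 [wait]  node(6,3) S=143.0300 payoff=0.0000 vs cont=1.4146 → 1.4146 [wait]  node(6,4) S=183.0103 payoff=0.0000 vs cont=0.0000 → 0.0000 [wait]  node(6,5) S=234.1660 payoff=0.0000 vs cont=0.0000 → 0.0000 [wait]  node(6,6) S=299.6210 payoff=0.0000 vs cont=0.0000 → 0.0000 [wait]  ⇒ S*(6)=68.2782
t_5: node(5,0) S=77.2336 payoff=32.7864 vs cont=32.4561 → 32.7864 [stop]  node(5,1) S=98.8222 payoff=11.1978 vs cont=15.9126 → 15.9126 [wait]  node(5,2) S=126.4454 payoff=0.0000 vs cont=4.9495 → 4.9495 [wait]  node(5,3) S=161.7899 payoff=0.0000 vs cont=0.7098 → 0.7098 [wait]  node(5,4) S=207.0140 payoff=0.0000 vs cont=0.0000 → 0.0000 [wait]  node(5,5) S=264.8793 payoff=0.0000 vs cont=0.0000 → 0.0000 [wait]  ⇒ S*(5)=77.2336
t_4: node(4,0) S=87.3636 payoff=22.6564 vs cont=24.2783 → 24.2783 [wait]  node(4,1) S=111.7838 payoff=0.0000 vs cont=10.4190 → 10.4190 [wait]  node(4,2) S=143.0300 payoff=0.0000 vs cont=2.8326 → 2.8326 [wait]  node(4,3) S=183.0103 payoff=0.0000 vs cont=0.3561 → 0.3561 [wait]  node(4,4) S=234.1660 payoff=0.0000 vs cont=0.0000 → 0.0000 [wait]  ⇒ S*(4)=-
t_3: node(3,0) S=98.8222 payoff=11.1978 vs cont=17.3070 → 17.3070 [wait]  node(3,1) S=126.4454 payoff=0.0000 vs cont=6.6212 → 6.6212 [wait]  node(3,2) S=161.7899 payoff=0.0000 vs cont=1.5965 → 1.5965 [wait]  node(3,3) S=207.0140 payoff=0.0000 vs cont=0.1787 → 0.1787 [wait]  ⇒ S*(3)=-
t_2: node(2,0) S=111.7838 payoff=0.0000 vs cont=11.9410 → 11.9410 [wait]  node(2,1) S=143.0300 payoff=0.0000 vs cont=4.1076 → 4.1076 [wait]  node(2,2) S=183.0103 payoff=0.0000 vs cont=0.8890 → 0.8890 [wait]  ⇒ S*(2)=-
t_1: node(1,0) S=126.4454 payoff=0.0000 vs cont=8.0120 → 8.0120 [wait]  node(1,1) S=161.7899 payoff=0.0000 vs cont=2.4983 → 2.4983 [wait]  ⇒ S*(1)=-
t_0: node(0,0) S=143.0300 payoff=0.0000 vs cont=5.2490 → 5.2490 [wait]  ⇒ S*(0)=-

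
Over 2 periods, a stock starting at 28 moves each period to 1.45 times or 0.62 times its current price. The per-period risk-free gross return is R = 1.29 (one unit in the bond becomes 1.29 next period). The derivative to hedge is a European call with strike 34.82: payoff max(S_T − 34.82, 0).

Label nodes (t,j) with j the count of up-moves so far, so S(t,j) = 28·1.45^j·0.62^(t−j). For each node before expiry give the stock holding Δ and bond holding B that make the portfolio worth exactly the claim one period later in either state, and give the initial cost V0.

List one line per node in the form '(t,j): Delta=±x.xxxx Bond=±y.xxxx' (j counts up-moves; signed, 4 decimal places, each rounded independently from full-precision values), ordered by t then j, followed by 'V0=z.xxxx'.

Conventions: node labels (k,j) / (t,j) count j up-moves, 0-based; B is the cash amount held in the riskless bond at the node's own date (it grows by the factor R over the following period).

(0,0): Delta=0.6476 Bond=-8.7146
(1,0): Delta=0.0000 Bond=0.0000
(1,1): Delta=0.7137 Bond=-13.9264
V0=9.4174

No-arbitrage ⇒ martingale measure with p* = (R−d)/(u−d) = 0.8072.
Payoffs at expiry: V(2,0)=0.0000, V(2,1)=0.0000, V(2,2)=24.0500
(1,0): S=17.3600. Δ = (V_up−V_dn)/(S_up−S_dn) = (0.0000−0.0000)/(25.1720−10.7632) = 0.0000. V = [p*·0.0000 + (1−p*)·0.0000]/1.29 = 0.0000. B = V − Δ·S = 0.0000.
(1,1): S=40.6000. Δ = (V_up−V_dn)/(S_up−S_dn) = (24.0500−0.0000)/(58.8700−25.1720) = 0.7137. V = [p*·24.0500 + (1−p*)·0.0000]/1.29 = 15.0495. B = V − Δ·S = -13.9264.
(0,0): S=28.0000. Δ = (V_up−V_dn)/(S_up−S_dn) = (15.0495−0.0000)/(40.6000−17.3600) = 0.6476. V = [p*·15.0495 + (1−p*)·0.0000]/1.29 = 9.4174. B = V − Δ·S = -8.7146.
As a check, the time-0 holding Δ(0,0)·S0 + B(0,0) comes to 9.4174 — exactly V0.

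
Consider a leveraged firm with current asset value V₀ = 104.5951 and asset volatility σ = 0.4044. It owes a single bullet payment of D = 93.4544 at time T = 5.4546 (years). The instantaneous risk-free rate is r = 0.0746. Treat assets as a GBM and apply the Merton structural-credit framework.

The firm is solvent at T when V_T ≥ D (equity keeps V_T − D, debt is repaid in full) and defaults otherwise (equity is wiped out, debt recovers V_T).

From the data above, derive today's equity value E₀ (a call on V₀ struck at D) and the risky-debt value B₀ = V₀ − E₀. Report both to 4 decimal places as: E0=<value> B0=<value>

E0=55.5227 B0=49.0724

Apply the equity-as-call identities (strike 93.4544, horizon 5.4546 years):
d₁ = [ln(V₀/D) + (r + σ²/2)T] / (σ√T)
   = [ln(104.5951/93.4544) + (0.0746 + 0.5·0.4044²)·5.4546] / (0.4044·√5.4546)
   = [0.112623 + 0.852934] / 0.944480 = 1.022317
d₂ = d₁ − σ√T = 1.022317 − 0.944480 = 0.077837
N(d₁) = 0.846684,  N(d₂) = 0.531021,  e^(−rT) = 0.665702
E₀ = V₀·N(d₁) − D·e^(−rT)·N(d₂)
   = 104.5951·0.846684 − 93.4544·0.665702·0.531021 = 55.522745
B₀ = V₀ − E₀ = 104.5951 − 55.522745 = 49.072355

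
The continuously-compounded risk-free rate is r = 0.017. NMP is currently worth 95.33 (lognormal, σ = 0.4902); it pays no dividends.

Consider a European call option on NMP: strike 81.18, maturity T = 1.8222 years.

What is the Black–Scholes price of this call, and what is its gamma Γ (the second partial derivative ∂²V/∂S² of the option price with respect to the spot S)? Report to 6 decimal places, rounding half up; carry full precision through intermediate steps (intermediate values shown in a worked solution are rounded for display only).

σ√T = 0.4902·√1.8222 = 0.661716
d₁ = (ln(S/K) + (r+σ²/2)T) / (σ√T) = (ln(95.33/81.18) + (0.017+0.4902²/2)·1.8222) / 0.661716 = (0.160676 + 0.249911) / 0.661716 = 0.620488
d₂ = d₁ − σ√T = 0.620488 − 0.661716 = -0.041227
e^{−rT} = 0.969497
N(d₁) = 0.732532,  N(d₂) = 0.483557
Call price V = S·N(d₁) − K·e^{−rT}·N(d₂) = 69.832260 − 38.057807 = 31.774453
φ(d₁) = (1/√(2π))·e^{−d₁²/2} = 0.329084
Γ = φ(d₁) / (S·σ·√T) = 0.005217

price = 31.774453
Γ = 0.005217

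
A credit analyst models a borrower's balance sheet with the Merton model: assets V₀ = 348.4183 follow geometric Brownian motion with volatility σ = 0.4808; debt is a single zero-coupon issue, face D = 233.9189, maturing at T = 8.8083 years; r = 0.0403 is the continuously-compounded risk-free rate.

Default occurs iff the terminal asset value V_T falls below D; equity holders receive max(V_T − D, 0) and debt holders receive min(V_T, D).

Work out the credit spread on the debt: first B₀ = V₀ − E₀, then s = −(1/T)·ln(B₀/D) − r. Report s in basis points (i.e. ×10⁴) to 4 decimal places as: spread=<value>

Equity is a call on the firm's assets struck at D = 233.9189:
d₁ = [ln(V₀/D) + (r + σ²/2)T] / (σ√T)
   = [ln(348.4183/233.9189) + (0.0403 + 0.5·0.4808²)·8.8083] / (0.4808·√8.8083)
   = [0.398429 + 1.373076] / 1.426956 = 1.241458
d₂ = d₁ − σ√T = 1.241458 − 1.426956 = -0.185498
N(d₁) = 0.892782,  N(d₂) = 0.426419,  e^(−rT) = 0.701191
E₀ = V₀·N(d₁) − D·e^(−rT)·N(d₂)
   = 348.4183·0.892782 − 233.9189·0.701191·0.426419 = 241.119372
B₀ = V₀ − E₀ = 348.4183 − 241.119372 = 107.298928
spread = −(1/T)·ln(B₀/D) − r = −(1/8.8083)·ln(107.298928/233.9189) − 0.0403 = 0.04817971
in basis points: 0.04817971 × 10⁴ = 481.7971 bp

spread=481.7971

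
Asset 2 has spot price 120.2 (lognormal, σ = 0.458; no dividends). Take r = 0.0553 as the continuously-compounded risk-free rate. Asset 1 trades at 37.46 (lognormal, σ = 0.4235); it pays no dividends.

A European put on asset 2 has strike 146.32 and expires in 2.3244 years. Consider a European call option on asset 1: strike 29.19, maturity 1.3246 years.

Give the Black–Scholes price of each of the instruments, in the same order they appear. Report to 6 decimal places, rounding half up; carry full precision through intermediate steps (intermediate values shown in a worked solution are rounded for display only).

[asset 2 put K=146.32]
σ√T = 0.458·√2.3244 = 0.698266
d₁ = (ln(S/K) + (r+σ²/2)T) / (σ√T) = (ln(120.2/146.32) + (0.0553+0.458²/2)·2.3244) / 0.698266 = (-0.196639 + 0.372327) / 0.698266 = 0.251606
d₂ = d₁ − σ√T = 0.251606 − 0.698266 = -0.446660
e^{−rT} = 0.879379
N(−d₁) = 0.400673,  N(−d₂) = 0.672440
price = K·e^{−rT}·N(−d₂) − S·N(−d₁) = 86.523303 − 48.160863 = 38.362441
[asset 1 call K=29.19]
σ√T = 0.4235·√1.3246 = 0.487412
d₁ = (ln(S/K) + (r+σ²/2)T) / (σ√T) = (ln(37.46/29.19) + (0.0553+0.4235²/2)·1.3246) / 0.487412 = (0.249448 + 0.192035) / 0.487412 = 0.905770
d₂ = d₁ − σ√T = 0.905770 − 0.487412 = 0.418359
e^{−rT} = 0.929368
N(d₁) = 0.817471,  N(d₂) = 0.662158
price = S·N(d₁) − K·e^{−rT}·N(d₂) = 30.622474 − 17.963180 = 12.659294

price(asset 2 put K=146.32) = 38.362441
price(asset 1 call K=29.19) = 12.659294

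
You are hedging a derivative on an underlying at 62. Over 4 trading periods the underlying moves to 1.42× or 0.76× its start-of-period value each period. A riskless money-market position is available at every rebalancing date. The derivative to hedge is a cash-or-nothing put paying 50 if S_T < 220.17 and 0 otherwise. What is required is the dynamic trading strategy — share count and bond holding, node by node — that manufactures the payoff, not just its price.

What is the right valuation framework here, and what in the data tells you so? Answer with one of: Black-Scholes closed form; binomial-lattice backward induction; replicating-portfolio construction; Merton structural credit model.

framework: replicating-portfolio construction

Key observation: what is demanded is not a single number but the (Δ, B) position at each node of the 1.42/0.76 tree starting at 62; constructing those positions is the replicating-portfolio method.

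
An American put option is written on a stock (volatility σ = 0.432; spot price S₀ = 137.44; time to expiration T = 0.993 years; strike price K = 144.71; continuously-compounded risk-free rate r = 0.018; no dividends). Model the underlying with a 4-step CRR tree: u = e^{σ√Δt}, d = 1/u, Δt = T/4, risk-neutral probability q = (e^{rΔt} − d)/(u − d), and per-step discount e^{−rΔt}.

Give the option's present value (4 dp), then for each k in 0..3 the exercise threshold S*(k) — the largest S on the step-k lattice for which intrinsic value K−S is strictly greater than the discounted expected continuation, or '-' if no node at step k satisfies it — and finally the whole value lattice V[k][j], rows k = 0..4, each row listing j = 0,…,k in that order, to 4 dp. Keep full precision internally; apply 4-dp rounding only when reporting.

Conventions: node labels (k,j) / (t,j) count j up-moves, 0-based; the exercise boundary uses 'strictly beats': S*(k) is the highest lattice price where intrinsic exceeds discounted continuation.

price = 26.5238
boundary = - - 89.3626 110.8242
tree:
26.5238
39.0812 11.8465
55.3474 20.1153 2.1267
72.6529 33.8858 3.9320 0.0000
86.6070 55.3474 7.2700 0.0000 0.0000

Δt=0.24825, u=1.24016, d=0.80635, q=0.45672, disc=e^(-rΔt)=0.99554
k=4 terminal: V=max(K-S,0) → 86.6070 55.3474 7.2700 0.0000 0.0000
k=3: j=0 S=72.0571 intr=72.6529 cont=72.0077 V=72.6529[EX]; j=1 S=110.8242 intr=33.8858 cont=33.2406 V=33.8858[EX]; j=2 S=170.4480 intr=0.0000 cont=3.9320 V=3.9320[hold]; j=3 S=262.1496 intr=0.0000 cont=0.0000 V=0.0000[hold]  S*(3)=110.8242
k=2: j=0 S=89.3626 intr=55.3474 cont=54.7022 V=55.3474[EX]; j=1 S=137.4400 intr=7.2700 cont=20.1153 V=20.1153[hold]; j=2 S=211.3832 intr=0.0000 cont=2.1267 V=2.1267[hold]  S*(2)=89.3626
k=1: j=0 S=110.8242 intr=33.8858 cont=39.0812 V=39.0812[hold]; j=1 S=170.4480 intr=0.0000 cont=11.8465 V=11.8465[hold]  S*(1)=-
k=0: j=0 S=137.4400 intr=7.2700 cont=26.5238 V=26.5238[hold]  S*(0)=-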